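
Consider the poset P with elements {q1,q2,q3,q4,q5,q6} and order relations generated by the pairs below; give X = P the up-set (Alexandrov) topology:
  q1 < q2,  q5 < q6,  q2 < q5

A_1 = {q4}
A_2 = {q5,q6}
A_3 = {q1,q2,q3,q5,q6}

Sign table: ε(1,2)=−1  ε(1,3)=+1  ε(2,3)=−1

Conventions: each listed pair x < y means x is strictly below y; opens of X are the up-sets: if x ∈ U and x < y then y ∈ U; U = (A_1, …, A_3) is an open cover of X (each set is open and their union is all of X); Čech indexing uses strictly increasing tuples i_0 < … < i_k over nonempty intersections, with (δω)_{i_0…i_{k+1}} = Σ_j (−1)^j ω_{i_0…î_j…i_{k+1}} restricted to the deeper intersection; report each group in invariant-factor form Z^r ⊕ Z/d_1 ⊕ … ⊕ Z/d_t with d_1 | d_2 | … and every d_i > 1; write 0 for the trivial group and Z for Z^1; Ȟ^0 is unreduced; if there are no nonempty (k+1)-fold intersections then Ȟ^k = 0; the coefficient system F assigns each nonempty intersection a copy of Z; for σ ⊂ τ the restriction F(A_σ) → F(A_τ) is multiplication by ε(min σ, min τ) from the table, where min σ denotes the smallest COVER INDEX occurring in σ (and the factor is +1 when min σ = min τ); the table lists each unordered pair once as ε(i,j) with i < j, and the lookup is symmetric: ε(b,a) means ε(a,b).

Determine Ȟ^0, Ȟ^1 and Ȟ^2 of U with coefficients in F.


nerve of the cover:
  A23={q5,q6}
C dims 3,1; δ0: rk 1, SNF 1^1
Ȟ^0 = (3 − 1) − 0 = 2, so Ȟ^0 ≅ Z^2
Ȟ^1 = (1 − 0) − 1 = 0, so Ȟ^1 ≅ 0
Ȟ^2 = (0 − 0) − 0 = 0, so Ȟ^2 ≅ 0

Ȟ^0(U;F) ≅ Z^2, Ȟ^1(U;F) ≅ 0, Ȟ^2(U;F) ≅ 0


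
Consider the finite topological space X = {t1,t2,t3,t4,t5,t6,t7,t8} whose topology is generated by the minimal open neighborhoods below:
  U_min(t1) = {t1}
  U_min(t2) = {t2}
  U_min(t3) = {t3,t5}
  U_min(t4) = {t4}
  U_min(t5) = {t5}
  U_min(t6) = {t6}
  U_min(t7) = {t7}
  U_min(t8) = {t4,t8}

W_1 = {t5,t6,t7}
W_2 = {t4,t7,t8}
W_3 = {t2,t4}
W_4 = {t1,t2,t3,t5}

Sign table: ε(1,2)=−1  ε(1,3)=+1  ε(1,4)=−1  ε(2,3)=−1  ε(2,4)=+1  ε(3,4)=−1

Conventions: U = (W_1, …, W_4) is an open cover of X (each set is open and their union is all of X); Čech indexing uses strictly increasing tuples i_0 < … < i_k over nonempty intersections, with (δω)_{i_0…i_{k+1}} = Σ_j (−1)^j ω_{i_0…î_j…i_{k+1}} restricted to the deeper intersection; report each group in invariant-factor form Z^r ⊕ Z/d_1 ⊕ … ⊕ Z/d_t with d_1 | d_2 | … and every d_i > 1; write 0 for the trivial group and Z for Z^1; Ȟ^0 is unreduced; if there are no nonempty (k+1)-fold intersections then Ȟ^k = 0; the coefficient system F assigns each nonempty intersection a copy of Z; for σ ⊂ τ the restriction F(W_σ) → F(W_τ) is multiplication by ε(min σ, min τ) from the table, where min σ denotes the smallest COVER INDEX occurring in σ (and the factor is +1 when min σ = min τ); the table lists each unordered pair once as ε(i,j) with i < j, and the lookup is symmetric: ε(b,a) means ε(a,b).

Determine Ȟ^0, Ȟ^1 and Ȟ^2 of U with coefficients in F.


Ȟ^0 ≅ Z, Ȟ^1 ≅ Z and Ȟ^2 ≅ 0

cover nerve:
  W12={t7} W14={t5} W23={t4} W34={t2}
C dims 4,4; δ0: rk 3, SNF 1^3
Ȟ^0: (4−3)−0=1 ⇒ Z
Ȟ^1: (4−0)−3=1 ⇒ Z
Ȟ^2: (0−0)−0=0 ⇒ 0


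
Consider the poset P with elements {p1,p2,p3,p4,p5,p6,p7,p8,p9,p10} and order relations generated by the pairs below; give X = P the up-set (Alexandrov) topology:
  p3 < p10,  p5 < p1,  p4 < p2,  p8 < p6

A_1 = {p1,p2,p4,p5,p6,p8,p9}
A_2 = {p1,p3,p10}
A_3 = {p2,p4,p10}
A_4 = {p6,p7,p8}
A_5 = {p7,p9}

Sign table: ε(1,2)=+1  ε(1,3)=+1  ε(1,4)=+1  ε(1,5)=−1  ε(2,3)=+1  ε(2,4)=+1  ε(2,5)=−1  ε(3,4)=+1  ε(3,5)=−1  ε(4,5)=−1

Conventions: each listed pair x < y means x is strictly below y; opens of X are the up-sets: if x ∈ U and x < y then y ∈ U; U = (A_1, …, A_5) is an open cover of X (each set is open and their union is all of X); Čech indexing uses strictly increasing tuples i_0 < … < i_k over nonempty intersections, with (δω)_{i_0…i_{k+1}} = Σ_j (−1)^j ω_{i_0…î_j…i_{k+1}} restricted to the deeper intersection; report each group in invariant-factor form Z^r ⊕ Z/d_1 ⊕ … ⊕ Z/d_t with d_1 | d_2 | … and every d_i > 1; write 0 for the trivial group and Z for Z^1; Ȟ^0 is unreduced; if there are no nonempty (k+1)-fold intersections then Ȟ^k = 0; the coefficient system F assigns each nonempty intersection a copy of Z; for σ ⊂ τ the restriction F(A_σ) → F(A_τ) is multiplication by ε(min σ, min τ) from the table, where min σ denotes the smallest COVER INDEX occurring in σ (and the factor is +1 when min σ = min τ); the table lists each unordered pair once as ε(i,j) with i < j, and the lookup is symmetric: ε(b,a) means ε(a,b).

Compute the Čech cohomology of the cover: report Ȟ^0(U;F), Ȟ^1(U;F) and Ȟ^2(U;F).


Ȟ^0 = Z; Ȟ^1 = Z^2; Ȟ^2 = 0

intersection data:
  A12={p1} A13={p2,p4} A14={p6,p8} A15={p9} A23={p10} A45={p7}
C dims 5,6; δ0: rk 4, SNF 1^4
Ȟ^0 = (5 − 4) − 0 = 1, so Ȟ^0 ≅ Z
Ȟ^1 = (6 − 0) − 4 = 2, so Ȟ^1 ≅ Z^2
Ȟ^2 = (0 − 0) − 0 = 0, so Ȟ^2 ≅ 0


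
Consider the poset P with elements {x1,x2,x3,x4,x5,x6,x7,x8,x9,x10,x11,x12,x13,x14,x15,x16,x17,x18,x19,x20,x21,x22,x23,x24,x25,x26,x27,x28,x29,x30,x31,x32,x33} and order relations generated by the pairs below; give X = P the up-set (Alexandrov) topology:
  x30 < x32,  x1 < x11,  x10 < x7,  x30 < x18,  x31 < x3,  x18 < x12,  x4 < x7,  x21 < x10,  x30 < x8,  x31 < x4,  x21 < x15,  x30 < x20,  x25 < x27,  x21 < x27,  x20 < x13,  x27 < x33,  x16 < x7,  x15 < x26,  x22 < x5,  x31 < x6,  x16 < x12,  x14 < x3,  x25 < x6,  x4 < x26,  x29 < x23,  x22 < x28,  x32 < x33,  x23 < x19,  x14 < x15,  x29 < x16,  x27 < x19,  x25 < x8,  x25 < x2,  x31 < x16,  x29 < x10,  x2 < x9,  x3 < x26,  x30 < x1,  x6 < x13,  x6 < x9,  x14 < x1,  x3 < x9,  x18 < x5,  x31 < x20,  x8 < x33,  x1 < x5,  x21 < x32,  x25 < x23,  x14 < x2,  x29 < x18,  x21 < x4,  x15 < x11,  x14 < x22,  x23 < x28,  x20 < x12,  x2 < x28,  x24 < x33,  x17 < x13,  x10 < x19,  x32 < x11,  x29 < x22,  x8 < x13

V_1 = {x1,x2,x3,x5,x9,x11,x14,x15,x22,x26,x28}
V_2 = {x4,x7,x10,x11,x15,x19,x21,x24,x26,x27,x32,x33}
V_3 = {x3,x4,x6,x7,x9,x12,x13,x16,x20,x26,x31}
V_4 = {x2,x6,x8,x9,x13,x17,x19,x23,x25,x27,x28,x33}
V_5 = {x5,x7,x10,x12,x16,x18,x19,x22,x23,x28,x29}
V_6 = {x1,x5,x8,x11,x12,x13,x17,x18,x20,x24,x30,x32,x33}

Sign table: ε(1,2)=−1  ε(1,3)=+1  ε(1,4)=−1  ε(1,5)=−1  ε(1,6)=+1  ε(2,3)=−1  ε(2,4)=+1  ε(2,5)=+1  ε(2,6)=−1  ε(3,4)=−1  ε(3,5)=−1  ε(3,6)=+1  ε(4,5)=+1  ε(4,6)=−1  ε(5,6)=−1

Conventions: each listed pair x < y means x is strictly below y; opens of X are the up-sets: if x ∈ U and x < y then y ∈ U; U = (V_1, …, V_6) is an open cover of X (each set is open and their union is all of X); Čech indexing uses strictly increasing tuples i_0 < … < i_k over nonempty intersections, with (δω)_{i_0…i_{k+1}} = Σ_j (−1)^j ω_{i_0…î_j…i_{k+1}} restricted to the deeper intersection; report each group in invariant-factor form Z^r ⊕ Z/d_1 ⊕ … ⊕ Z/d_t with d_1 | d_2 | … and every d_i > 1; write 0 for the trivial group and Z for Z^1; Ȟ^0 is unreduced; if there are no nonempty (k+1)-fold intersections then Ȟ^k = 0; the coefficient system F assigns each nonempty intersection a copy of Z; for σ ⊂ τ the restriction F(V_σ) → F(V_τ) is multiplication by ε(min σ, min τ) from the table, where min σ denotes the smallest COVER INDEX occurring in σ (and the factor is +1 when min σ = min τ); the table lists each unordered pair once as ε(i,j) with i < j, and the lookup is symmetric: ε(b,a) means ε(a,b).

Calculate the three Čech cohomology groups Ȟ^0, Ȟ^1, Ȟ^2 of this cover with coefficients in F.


Ȟ^0 = Z, Ȟ^1 = 0 and Ȟ^2 = Z/2

nonempty intersections:
  V12={x11,x15,x26} V13={x3,x9,x26} V14={x2,x9,x28} V15={x5,x22,x28} V16={x1,x5,x11} V23={x4,x7,x26} V24={x19,x27,x33} V25={x7,x10,x19} V26={x11,x24,x32,x33} V34={x6,x9,x13} V35={x7,x12,x16} V36={x12,x13,x20} V45={x19,x23,x28} V46={x8,x13,x17,x33} V56={x5,x12,x18}
  V123={x26} V126={x11} V134={x9} V145={x28} V156={x5} V235={x7} V245={x19} V246={x33} V346={x13} V356={x12}
C dims 6,15,10; δ0: rk 5, SNF 1^5; δ1: rk 10, SNF 1^9·2
Ȟ^0: (6−5)−0=1 ⇒ Z
Ȟ^1: (15−10)−5=0 ⇒ 0
Ȟ^2: (10−0)−10=0 plus torsion [2] ⇒ Z/2


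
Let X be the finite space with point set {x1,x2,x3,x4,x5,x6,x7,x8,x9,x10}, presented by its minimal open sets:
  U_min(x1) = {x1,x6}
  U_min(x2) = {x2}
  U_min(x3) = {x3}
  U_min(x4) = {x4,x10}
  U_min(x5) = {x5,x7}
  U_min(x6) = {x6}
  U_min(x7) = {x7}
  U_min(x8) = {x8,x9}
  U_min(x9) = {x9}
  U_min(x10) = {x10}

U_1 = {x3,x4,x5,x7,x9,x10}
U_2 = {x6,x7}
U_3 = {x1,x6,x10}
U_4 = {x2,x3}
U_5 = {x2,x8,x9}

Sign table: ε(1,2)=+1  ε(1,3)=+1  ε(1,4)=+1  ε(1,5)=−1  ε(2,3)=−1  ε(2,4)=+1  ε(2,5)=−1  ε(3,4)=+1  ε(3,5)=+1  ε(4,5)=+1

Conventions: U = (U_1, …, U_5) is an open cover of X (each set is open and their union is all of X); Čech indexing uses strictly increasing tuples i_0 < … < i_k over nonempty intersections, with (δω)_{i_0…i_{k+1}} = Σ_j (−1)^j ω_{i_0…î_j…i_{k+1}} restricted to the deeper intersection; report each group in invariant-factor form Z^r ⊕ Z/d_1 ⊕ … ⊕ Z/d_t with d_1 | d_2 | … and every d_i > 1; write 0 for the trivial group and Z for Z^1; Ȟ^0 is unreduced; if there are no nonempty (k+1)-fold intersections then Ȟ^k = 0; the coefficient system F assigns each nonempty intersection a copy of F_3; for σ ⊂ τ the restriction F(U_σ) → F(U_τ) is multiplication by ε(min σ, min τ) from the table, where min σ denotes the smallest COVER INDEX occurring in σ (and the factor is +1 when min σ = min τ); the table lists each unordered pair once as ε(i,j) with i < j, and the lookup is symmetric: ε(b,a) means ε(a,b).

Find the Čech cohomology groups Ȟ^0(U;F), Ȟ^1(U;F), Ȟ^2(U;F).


Ȟ^0 = 0,  Ȟ^1 = Z/3,  Ȟ^2 = 0

nerve of the cover:
  U12={x7} U13={x10} U14={x3} U15={x9} U23={x6} U45={x2}
C dims 5,6; δ0: rk_F3 5
Ȟ^0 = (5 − 5) − 0 = 0, so Ȟ^0 ≅ 0
Ȟ^1 = (6 − 0) − 5 = 1, so Ȟ^1 ≅ Z/3
Ȟ^2 = (0 − 0) − 0 = 0, so Ȟ^2 ≅ 0


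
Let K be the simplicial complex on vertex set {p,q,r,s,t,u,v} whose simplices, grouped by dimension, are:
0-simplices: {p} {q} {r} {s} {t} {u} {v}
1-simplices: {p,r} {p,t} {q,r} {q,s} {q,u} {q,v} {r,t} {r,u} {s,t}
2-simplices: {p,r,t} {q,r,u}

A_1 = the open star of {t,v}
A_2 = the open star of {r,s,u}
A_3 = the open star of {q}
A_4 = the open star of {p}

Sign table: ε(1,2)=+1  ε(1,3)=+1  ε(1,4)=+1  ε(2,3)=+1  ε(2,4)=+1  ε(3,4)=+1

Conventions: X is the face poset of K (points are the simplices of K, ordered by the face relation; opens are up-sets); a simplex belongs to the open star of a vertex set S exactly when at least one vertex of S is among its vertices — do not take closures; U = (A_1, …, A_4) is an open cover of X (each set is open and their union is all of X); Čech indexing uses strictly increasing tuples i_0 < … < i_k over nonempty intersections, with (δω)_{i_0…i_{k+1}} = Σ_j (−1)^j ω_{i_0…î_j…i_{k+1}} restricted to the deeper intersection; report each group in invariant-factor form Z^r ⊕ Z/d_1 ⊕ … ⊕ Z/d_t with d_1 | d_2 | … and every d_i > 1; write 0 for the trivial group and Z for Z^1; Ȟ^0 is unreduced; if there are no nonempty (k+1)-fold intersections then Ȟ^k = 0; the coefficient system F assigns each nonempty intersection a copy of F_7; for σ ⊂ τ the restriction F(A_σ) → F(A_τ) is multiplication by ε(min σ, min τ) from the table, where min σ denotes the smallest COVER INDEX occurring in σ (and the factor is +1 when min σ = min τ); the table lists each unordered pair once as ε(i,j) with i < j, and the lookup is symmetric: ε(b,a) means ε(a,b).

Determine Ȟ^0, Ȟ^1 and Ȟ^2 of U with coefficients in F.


Ȟ^0 = Z/7; Ȟ^1 = Z/7; Ȟ^2 = 0

nonempty overlaps:
  A1={{t},{v},{p,t},{q,v},{r,t},{s,t},{p,r,t}} A2={{r},{s},{u},{p,r},{q,r},{q,s},{q,u},{r,t},{r,u},{s,t},{p,r,t},{q,r,u}} A3={{q},{q,r},{q,s},{q,u},{q,v},{q,r,u}} A4={{p},{p,r},{p,t},{p,r,t}}
  A12={{r,t},{s,t},{p,r,t}} A13={{q,v}} A14={{p,t},{p,r,t}} A23={{q,r},{q,s},{q,u},{q,r,u}} A24={{p,r},{p,r,t}}
  A124={{p,r,t}}
C dims 4,5,1; δ0: rk_F7 3; δ1: rk_F7 1
degree 0: 4−3−0 = 1 → Ȟ^0 ≅ Z/7
degree 1: 5−1−3 = 1 → Ȟ^1 ≅ Z/7
degree 2: 1−0−1 = 0 → Ȟ^2 ≅ 0


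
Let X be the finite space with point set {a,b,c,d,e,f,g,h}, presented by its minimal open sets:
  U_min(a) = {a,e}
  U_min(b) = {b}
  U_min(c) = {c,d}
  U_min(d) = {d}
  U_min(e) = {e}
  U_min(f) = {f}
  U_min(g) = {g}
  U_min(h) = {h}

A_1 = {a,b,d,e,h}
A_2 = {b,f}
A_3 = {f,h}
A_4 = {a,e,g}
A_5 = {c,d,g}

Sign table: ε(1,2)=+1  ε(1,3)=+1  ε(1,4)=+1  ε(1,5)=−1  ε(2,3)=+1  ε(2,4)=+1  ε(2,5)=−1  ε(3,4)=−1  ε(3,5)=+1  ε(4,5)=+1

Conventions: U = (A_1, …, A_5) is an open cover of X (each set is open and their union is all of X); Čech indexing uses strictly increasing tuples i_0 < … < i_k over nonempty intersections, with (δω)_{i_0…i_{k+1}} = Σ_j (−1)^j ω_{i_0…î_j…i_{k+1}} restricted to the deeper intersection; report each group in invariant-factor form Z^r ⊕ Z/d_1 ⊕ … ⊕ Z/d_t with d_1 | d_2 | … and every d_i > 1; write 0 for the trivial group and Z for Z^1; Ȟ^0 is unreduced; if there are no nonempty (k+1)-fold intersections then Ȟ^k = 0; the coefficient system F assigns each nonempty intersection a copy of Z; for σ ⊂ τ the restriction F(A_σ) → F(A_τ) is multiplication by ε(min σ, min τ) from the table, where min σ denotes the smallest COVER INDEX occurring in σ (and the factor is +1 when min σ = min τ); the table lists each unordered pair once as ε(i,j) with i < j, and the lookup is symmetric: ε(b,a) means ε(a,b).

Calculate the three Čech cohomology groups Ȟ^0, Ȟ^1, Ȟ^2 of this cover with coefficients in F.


Ȟ^0 = 0; Ȟ^1 = Z ⊕ Z/2; Ȟ^2 = 0

nerve simplices:
  A12={b} A13={h} A14={a,e} A15={d} A23={f} A45={g}
C dims 5,6; δ0: rk 5, SNF 1^4·2
degree 0: 5−5−0 = 0 → Ȟ^0 ≅ 0
degree 1: 6−0−5 = 1 plus torsion [2] → Ȟ^1 ≅ Z ⊕ Z/2
degree 2: 0−0−0 = 0 → Ȟ^2 ≅ 0


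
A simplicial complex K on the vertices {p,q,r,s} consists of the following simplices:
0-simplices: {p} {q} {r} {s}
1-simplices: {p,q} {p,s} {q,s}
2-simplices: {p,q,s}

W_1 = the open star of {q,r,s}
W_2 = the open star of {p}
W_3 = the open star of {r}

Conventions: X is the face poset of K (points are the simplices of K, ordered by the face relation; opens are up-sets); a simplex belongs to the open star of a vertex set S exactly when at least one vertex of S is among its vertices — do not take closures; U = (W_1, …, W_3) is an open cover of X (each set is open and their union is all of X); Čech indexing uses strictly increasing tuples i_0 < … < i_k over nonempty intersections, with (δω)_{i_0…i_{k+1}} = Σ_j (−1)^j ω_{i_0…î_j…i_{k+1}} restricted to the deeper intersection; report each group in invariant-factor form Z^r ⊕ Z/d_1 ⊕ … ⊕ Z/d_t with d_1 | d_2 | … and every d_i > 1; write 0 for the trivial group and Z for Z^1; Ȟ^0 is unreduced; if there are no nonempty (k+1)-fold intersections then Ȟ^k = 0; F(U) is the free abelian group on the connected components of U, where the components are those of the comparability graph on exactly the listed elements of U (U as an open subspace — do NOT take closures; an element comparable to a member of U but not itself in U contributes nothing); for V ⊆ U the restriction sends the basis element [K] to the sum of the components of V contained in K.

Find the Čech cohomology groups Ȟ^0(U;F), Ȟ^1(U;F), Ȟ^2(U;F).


nerve of the cover:
  W1={{q},{r},{s},{p,q},{p,s},{q,s},{p,q,s}} W2={{p},{p,q},{p,s},{p,q,s}} W3={{r}}
  W12={{p,q},{p,s},{p,q,s}} W13={{r}}
components per intersection:
  W1: {{q},{s},{p,q},{p,s},{q,s},{p,q,s}} {{r}}
  W2: {{p},{p,q},{p,s},{p,q,s}}
  W3: {{r}}
  W12: {{p,q},{p,s},{p,q,s}}
  W13: {{r}}
C dims 4,2; δ0: rk 2, SNF 1^2
Ȟ^0 = (4 − 2) − 0 = 2, so Ȟ^0 ≅ Z^2
Ȟ^1 = (2 − 0) − 2 = 0, so Ȟ^1 ≅ 0
Ȟ^2 = (0 − 0) − 0 = 0, so Ȟ^2 ≅ 0

Ȟ^0 ≅ Z^2, Ȟ^1 ≅ 0 and Ȟ^2 ≅ 0


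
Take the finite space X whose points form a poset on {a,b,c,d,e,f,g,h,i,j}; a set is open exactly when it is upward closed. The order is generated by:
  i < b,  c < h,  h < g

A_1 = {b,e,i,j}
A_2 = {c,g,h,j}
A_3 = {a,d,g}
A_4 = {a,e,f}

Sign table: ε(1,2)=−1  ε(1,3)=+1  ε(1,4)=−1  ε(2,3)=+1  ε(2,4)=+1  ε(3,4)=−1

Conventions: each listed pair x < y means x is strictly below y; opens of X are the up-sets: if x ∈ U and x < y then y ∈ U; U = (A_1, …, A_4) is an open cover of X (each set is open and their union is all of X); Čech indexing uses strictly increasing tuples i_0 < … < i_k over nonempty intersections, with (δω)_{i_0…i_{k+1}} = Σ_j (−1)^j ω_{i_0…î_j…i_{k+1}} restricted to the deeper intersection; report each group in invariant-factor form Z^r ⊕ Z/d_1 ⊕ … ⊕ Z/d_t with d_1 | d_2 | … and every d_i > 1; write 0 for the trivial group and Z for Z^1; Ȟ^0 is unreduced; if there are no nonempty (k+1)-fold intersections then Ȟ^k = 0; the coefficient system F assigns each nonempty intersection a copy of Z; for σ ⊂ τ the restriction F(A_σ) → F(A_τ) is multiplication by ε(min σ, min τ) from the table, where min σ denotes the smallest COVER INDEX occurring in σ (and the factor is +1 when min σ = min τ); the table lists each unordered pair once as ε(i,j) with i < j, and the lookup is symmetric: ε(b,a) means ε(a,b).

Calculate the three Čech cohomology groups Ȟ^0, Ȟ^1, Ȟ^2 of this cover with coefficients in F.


Ȟ^0 = 0,  Ȟ^1 = Z/2,  Ȟ^2 = 0

nerve simplices:
  A12={j} A14={e} A23={g} A34={a}
C dims 4,4; δ0: rk 4, SNF 1^3·2
degree 0: 4−4−0 = 0 → Ȟ^0 ≅ 0
degree 1: 4−0−4 = 0 plus torsion [2] → Ȟ^1 ≅ Z/2
degree 2: 0−0−0 = 0 → Ȟ^2 ≅ 0


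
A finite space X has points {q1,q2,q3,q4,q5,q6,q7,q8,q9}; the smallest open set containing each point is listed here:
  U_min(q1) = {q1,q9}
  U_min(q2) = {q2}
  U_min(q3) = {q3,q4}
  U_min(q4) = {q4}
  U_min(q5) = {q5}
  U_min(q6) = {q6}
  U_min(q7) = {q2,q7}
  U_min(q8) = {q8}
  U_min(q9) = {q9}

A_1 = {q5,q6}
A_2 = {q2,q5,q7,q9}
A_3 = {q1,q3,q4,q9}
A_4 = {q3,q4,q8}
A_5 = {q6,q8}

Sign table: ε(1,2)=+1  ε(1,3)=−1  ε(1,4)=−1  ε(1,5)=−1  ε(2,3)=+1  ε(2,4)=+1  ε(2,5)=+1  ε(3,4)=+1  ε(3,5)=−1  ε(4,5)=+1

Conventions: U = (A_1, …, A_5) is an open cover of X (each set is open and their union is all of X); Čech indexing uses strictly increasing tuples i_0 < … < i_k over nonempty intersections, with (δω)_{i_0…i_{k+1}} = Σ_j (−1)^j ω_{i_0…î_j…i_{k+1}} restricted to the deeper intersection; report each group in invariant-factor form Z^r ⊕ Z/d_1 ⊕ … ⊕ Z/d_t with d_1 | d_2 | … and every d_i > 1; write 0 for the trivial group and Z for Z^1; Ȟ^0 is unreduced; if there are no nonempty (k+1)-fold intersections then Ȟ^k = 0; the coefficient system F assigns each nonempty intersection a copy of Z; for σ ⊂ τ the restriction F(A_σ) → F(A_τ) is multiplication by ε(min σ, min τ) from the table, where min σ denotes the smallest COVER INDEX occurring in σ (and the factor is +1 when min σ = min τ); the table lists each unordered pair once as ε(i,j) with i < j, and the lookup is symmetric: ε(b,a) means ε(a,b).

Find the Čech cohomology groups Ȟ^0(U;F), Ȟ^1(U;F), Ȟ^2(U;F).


nonempty overlaps:
  A12={q5} A15={q6} A23={q9} A34={q3,q4} A45={q8}
C dims 5,5; δ0: rk 5, SNF 1^4·2
degree 0: 5−5−0 = 0 → Ȟ^0 ≅ 0
degree 1: 5−0−5 = 0 plus torsion [2] → Ȟ^1 ≅ Z/2
degree 2: 0−0−0 = 0 → Ȟ^2 ≅ 0

Ȟ^0 = 0, Ȟ^1 = Z/2 and Ȟ^2 = 0


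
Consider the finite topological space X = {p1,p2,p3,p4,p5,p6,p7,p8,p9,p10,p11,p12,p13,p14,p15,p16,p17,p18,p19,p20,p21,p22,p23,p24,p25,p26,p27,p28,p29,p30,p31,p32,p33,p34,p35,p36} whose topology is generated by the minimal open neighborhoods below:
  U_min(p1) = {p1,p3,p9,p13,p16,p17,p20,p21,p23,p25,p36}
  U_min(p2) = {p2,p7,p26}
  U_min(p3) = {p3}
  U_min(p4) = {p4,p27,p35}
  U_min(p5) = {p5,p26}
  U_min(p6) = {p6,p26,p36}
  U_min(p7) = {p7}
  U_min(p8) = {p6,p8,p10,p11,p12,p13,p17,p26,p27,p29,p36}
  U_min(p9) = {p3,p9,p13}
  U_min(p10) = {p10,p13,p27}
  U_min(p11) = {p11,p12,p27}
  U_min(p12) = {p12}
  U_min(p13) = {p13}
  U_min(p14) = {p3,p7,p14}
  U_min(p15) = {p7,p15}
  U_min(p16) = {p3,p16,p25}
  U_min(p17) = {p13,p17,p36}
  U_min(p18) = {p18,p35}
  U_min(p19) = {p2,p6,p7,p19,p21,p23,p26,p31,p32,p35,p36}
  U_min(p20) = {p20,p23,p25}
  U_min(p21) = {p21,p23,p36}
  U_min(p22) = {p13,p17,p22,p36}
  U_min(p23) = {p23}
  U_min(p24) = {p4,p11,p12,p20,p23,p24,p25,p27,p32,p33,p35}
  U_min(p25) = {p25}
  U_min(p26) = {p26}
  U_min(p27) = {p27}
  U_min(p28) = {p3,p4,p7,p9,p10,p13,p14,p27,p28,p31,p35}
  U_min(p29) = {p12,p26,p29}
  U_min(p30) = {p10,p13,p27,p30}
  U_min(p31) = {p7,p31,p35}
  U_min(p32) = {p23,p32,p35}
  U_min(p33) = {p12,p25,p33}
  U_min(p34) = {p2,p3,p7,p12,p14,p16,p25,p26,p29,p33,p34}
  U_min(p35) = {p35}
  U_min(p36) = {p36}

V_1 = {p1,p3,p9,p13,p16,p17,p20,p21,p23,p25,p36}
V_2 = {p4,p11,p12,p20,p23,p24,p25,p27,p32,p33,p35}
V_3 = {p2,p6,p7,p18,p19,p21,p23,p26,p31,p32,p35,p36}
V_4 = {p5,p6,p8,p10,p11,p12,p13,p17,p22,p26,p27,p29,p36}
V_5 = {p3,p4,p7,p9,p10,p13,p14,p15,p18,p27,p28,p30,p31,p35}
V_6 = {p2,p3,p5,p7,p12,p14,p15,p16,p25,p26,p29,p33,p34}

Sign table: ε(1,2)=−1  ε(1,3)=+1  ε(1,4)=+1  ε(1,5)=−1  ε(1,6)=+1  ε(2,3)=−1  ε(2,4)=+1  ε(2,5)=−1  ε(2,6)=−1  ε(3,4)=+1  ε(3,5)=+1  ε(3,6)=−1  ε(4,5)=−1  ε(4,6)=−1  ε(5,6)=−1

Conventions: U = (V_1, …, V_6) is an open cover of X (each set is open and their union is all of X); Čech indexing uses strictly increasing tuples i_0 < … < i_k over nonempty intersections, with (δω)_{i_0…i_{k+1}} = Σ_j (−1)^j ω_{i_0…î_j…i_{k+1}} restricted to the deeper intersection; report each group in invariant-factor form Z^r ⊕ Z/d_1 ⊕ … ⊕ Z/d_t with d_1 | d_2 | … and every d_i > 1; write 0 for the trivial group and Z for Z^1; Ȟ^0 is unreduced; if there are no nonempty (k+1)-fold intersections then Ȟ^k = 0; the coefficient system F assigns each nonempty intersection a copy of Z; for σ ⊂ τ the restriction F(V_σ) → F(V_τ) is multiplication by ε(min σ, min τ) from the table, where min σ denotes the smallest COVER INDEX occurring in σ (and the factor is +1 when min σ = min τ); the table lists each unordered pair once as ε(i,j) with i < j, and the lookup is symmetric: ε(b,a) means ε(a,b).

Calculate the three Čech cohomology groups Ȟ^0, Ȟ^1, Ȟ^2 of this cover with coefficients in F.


intersection data:
  V12={p20,p23,p25} V13={p21,p23,p36} V14={p13,p17,p36} V15={p3,p9,p13} V16={p3,p16,p25} V23={p23,p32,p35} V24={p11,p12,p27} V25={p4,p27,p35} V26={p12,p25,p33} V34={p6,p26,p36} V35={p7,p18,p31,p35} V36={p2,p7,p26} V45={p10,p13,p27} V46={p5,p12,p26,p29} V56={p3,p7,p14,p15}
  V123={p23} V126={p25} V134={p36} V145={p13} V156={p3} V235={p35} V245={p27} V246={p12} V346={p26} V356={p7}
C dims 6,15,10; δ0: rk 6, SNF 1^5·2; δ1: rk 9, SNF 1^9
Ȟ^0 = (6 − 6) − 0 = 0, so Ȟ^0 ≅ 0
Ȟ^1 = (15 − 9) − 6 = 0 plus torsion [2], so Ȟ^1 ≅ Z/2
Ȟ^2 = (10 − 0) − 9 = 1, so Ȟ^2 ≅ Z

Ȟ^0(U;F) ≅ 0; Ȟ^1(U;F) ≅ Z/2; Ȟ^2(U;F) ≅ Z


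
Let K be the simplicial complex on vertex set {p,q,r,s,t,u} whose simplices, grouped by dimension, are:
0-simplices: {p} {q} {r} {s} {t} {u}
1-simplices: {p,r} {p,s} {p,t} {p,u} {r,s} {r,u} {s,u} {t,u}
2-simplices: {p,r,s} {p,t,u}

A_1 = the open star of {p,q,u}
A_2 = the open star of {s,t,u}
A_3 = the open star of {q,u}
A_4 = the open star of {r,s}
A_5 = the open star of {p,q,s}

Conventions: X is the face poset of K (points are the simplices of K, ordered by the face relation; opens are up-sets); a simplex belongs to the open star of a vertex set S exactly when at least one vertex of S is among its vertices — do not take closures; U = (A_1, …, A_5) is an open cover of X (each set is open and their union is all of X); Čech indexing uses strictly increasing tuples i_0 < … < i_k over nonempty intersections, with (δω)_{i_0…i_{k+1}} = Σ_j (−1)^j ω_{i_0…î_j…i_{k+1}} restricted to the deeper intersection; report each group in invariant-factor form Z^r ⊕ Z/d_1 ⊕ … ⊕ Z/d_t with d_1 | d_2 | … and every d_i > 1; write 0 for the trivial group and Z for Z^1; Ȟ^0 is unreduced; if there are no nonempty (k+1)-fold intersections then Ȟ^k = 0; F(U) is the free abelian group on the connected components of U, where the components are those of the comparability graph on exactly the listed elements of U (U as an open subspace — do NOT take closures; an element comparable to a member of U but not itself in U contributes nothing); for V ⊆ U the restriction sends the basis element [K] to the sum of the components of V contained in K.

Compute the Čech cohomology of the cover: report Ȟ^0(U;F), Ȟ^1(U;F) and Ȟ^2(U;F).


nonempty overlaps:
  A1={{p},{q},{u},{p,r},{p,s},{p,t},{p,u},{r,u},{s,u},{t,u},{p,r,s},{p,t,u}} A2={{s},{t},{u},{p,s},{p,t},{p,u},{r,s},{r,u},{s,u},{t,u},{p,r,s},{p,t,u}} A3={{q},{u},{p,u},{r,u},{s,u},{t,u},{p,t,u}} A4={{r},{s},{p,r},{p,s},{r,s},{r,u},{s,u},{p,r,s}} A5={{p},{q},{s},{p,r},{p,s},{p,t},{p,u},{r,s},{s,u},{p,r,s},{p,t,u}}
  A12={{u},{p,s},{p,t},{p,u},{r,u},{s,u},{t,u},{p,r,s},{p,t,u}} A13={{q},{u},{p,u},{r,u},{s,u},{t,u},{p,t,u}} A14={{p,r},{p,s},{r,u},{s,u},{p,r,s}} A15={{p},{q},{p,r},{p,s},{p,t},{p,u},{s,u},{p,r,s},{p,t,u}} A23={{u},{p,u},{r,u},{s,u},{t,u},{p,t,u}} A24={{s},{p,s},{r,s},{r,u},{s,u},{p,r,s}} A25={{s},{p,s},{p,t},{p,u},{r,s},{s,u},{p,r,s},{p,t,u}} A34={{r,u},{s,u}} A35={{q},{p,u},{s,u},{p,t,u}} A45={{s},{p,r},{p,s},{r,s},{s,u},{p,r,s}}
  A123={{u},{p,u},{r,u},{s,u},{t,u},{p,t,u}} A124={{p,s},{r,u},{s,u},{p,r,s}} A125={{p,s},{p,t},{p,u},{s,u},{p,r,s},{p,t,u}} A134={{r,u},{s,u}} A135={{q},{p,u},{s,u},{p,t,u}} A145={{p,r},{p,s},{s,u},{p,r,s}} A234={{r,u},{s,u}} A235={{p,u},{s,u},{p,t,u}} A245={{s},{p,s},{r,s},{s,u},{p,r,s}} A345={{s,u}}
  A1234={{r,u},{s,u}} A1235={{p,u},{s,u},{p,t,u}} A1245={{p,s},{s,u},{p,r,s}} A1345={{s,u}} A2345={{s,u}}
  A12345={{s,u}}
components per intersection:
  A1: {{p},{u},{p,r},{p,s},{p,t},{p,u},{r,u},{s,u},{t,u},{p,r,s},{p,t,u}} {{q}}
  A2: {{s},{t},{u},{p,s},{p,t},{p,u},{r,s},{r,u},{s,u},{t,u},{p,r,s},{p,t,u}}
  A3: {{q}} {{u},{p,u},{r,u},{s,u},{t,u},{p,t,u}}
  A4: {{r},{s},{p,r},{p,s},{r,s},{r,u},{s,u},{p,r,s}}
  A5: {{p},{s},{p,r},{p,s},{p,t},{p,u},{r,s},{s,u},{p,r,s},{p,t,u}} {{q}}
  A12: {{u},{p,t},{p,u},{r,u},{s,u},{t,u},{p,t,u}} {{p,s},{p,r,s}}
  A13: {{q}} {{u},{p,u},{r,u},{s,u},{t,u},{p,t,u}}
  A14: {{p,r},{p,s},{p,r,s}} {{r,u}} {{s,u}}
  A15: {{p},{p,r},{p,s},{p,t},{p,u},{p,r,s},{p,t,u}} {{q}} {{s,u}}
  A23: {{u},{p,u},{r,u},{s,u},{t,u},{p,t,u}}
  A24: {{s},{p,s},{r,s},{s,u},{p,r,s}} {{r,u}}
  A25: {{s},{p,s},{r,s},{s,u},{p,r,s}} {{p,t},{p,u},{p,t,u}}
  A34: {{r,u}} {{s,u}}
  A35: {{q}} {{p,u},{p,t,u}} {{s,u}}
  A45: {{s},{p,r},{p,s},{r,s},{s,u},{p,r,s}}
  A123: {{u},{p,u},{r,u},{s,u},{t,u},{p,t,u}}
  A124: {{p,s},{p,r,s}} {{r,u}} {{s,u}}
  A125: {{p,s},{p,r,s}} {{p,t},{p,u},{p,t,u}} {{s,u}}
  A134: {{r,u}} {{s,u}}
  A135: {{q}} {{p,u},{p,t,u}} {{s,u}}
  A145: {{p,r},{p,s},{p,r,s}} {{s,u}}
  A234: {{r,u}} {{s,u}}
  A235: {{p,u},{p,t,u}} {{s,u}}
  A245: {{s},{p,s},{r,s},{s,u},{p,r,s}}
  A345: {{s,u}}
  A1234: {{r,u}} {{s,u}}
  A1235: {{p,u},{p,t,u}} {{s,u}}
  A1245: {{p,s},{p,r,s}} {{s,u}}
  A1345: {{s,u}}
  A2345: {{s,u}}
  A12345: {{s,u}}
C dims 8,21,20,8; δ0: rk 6, SNF 1^6; δ1: rk 13, SNF 1^13; δ2: rk 7, SNF 1^7
degree 0: 8−6−0 = 2 → Ȟ^0 ≅ Z^2
degree 1: 21−13−6 = 2 → Ȟ^1 ≅ Z^2
degree 2: 20−7−13 = 0 → Ȟ^2 ≅ 0

Ȟ^0(U;F) ≅ Z^2, Ȟ^1(U;F) ≅ Z^2 and Ȟ^2(U;F) ≅ 0


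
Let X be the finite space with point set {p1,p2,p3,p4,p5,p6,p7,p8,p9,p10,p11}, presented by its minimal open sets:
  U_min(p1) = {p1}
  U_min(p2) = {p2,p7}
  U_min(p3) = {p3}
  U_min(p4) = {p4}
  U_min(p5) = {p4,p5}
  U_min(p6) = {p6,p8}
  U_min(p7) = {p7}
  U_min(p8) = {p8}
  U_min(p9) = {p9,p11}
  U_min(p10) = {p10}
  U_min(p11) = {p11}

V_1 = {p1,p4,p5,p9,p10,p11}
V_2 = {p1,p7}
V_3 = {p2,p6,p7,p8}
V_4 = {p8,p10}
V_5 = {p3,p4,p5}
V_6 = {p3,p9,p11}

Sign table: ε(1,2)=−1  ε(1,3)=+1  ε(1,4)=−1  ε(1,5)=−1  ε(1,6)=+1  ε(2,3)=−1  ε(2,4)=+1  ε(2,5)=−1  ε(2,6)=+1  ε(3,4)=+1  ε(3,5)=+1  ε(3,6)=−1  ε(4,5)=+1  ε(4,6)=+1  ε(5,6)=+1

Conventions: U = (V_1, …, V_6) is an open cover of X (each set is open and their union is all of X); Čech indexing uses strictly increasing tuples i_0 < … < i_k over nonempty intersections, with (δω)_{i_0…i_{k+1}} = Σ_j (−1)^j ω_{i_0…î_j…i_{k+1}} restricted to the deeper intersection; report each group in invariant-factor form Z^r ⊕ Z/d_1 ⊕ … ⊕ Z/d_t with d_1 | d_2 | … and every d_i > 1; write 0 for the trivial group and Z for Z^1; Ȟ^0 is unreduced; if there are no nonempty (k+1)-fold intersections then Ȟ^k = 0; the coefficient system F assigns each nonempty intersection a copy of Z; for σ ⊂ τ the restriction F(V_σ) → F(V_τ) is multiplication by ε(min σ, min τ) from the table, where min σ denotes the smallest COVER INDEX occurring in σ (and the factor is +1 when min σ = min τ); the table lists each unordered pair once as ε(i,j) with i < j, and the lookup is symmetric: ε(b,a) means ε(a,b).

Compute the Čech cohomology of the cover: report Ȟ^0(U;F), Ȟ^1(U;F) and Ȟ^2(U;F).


intersection data:
  V12={p1} V14={p10} V15={p4,p5} V16={p9,p11} V23={p7} V34={p8} V56={p3}
C dims 6,7; δ0: rk 6, SNF 1^5·2
Ȟ^0 = (6 − 6) − 0 = 0, so Ȟ^0 ≅ 0
Ȟ^1 = (7 − 0) − 6 = 1 plus torsion [2], so Ȟ^1 ≅ Z ⊕ Z/2
Ȟ^2 = (0 − 0) − 0 = 0, so Ȟ^2 ≅ 0

Ȟ^0 = 0, Ȟ^1 = Z ⊕ Z/2 and Ȟ^2 = 0


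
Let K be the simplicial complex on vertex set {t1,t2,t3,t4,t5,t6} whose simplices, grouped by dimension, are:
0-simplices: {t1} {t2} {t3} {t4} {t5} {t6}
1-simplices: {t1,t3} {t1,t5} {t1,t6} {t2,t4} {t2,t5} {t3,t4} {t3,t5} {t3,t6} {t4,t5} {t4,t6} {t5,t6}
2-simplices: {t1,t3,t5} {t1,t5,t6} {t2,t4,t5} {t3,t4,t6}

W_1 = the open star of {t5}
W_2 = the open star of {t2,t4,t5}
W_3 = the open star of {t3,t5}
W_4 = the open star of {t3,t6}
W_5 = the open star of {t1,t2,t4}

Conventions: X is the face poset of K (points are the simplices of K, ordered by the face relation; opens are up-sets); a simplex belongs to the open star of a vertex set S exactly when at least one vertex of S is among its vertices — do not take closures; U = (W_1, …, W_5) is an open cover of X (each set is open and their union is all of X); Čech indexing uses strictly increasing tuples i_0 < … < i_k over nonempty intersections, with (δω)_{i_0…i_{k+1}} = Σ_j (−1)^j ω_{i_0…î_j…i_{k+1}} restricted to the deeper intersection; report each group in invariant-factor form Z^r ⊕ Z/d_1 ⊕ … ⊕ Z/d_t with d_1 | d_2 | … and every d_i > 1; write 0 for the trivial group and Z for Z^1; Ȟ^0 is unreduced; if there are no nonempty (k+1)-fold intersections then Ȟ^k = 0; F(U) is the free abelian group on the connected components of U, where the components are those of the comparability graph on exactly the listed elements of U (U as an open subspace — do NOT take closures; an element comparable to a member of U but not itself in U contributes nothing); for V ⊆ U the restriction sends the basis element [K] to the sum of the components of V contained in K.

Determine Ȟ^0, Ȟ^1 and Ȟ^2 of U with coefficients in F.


nonempty overlaps:
  W1={{t5},{t1,t5},{t2,t5},{t3,t5},{t4,t5},{t5,t6},{t1,t3,t5},{t1,t5,t6},{t2,t4,t5}} W2={{t2},{t4},{t5},{t1,t5},{t2,t4},{t2,t5},{t3,t4},{t3,t5},{t4,t5},{t4,t6},{t5,t6},{t1,t3,t5},{t1,t5,t6},{t2,t4,t5},{t3,t4,t6}} W3={{t3},{t5},{t1,t3},{t1,t5},{t2,t5},{t3,t4},{t3,t5},{t3,t6},{t4,t5},{t5,t6},{t1,t3,t5},{t1,t5,t6},{t2,t4,t5},{t3,t4,t6}} W4={{t3},{t6},{t1,t3},{t1,t6},{t3,t4},{t3,t5},{t3,t6},{t4,t6},{t5,t6},{t1,t3,t5},{t1,t5,t6},{t3,t4,t6}} W5={{t1},{t2},{t4},{t1,t3},{t1,t5},{t1,t6},{t2,t4},{t2,t5},{t3,t4},{t4,t5},{t4,t6},{t1,t3,t5},{t1,t5,t6},{t2,t4,t5},{t3,t4,t6}}
  W12={{t5},{t1,t5},{t2,t5},{t3,t5},{t4,t5},{t5,t6},{t1,t3,t5},{t1,t5,t6},{t2,t4,t5}} W13={{t5},{t1,t5},{t2,t5},{t3,t5},{t4,t5},{t5,t6},{t1,t3,t5},{t1,t5,t6},{t2,t4,t5}} W14={{t3,t5},{t5,t6},{t1,t3,t5},{t1,t5,t6}} W15={{t1,t5},{t2,t5},{t4,t5},{t1,t3,t5},{t1,t5,t6},{t2,t4,t5}} W23={{t5},{t1,t5},{t2,t5},{t3,t4},{t3,t5},{t4,t5},{t5,t6},{t1,t3,t5},{t1,t5,t6},{t2,t4,t5},{t3,t4,t6}} W24={{t3,t4},{t3,t5},{t4,t6},{t5,t6},{t1,t3,t5},{t1,t5,t6},{t3,t4,t6}} W25={{t2},{t4},{t1,t5},{t2,t4},{t2,t5},{t3,t4},{t4,t5},{t4,t6},{t1,t3,t5},{t1,t5,t6},{t2,t4,t5},{t3,t4,t6}} W34={{t3},{t1,t3},{t3,t4},{t3,t5},{t3,t6},{t5,t6},{t1,t3,t5},{t1,t5,t6},{t3,t4,t6}} W35={{t1,t3},{t1,t5},{t2,t5},{t3,t4},{t4,t5},{t1,t3,t5},{t1,t5,t6},{t2,t4,t5},{t3,t4,t6}} W45={{t1,t3},{t1,t6},{t3,t4},{t4,t6},{t1,t3,t5},{t1,t5,t6},{t3,t4,t6}}
  W123={{t5},{t1,t5},{t2,t5},{t3,t5},{t4,t5},{t5,t6},{t1,t3,t5},{t1,t5,t6},{t2,t4,t5}} W124={{t3,t5},{t5,t6},{t1,t3,t5},{t1,t5,t6}} W125={{t1,t5},{t2,t5},{t4,t5},{t1,t3,t5},{t1,t5,t6},{t2,t4,t5}} W134={{t3,t5},{t5,t6},{t1,t3,t5},{t1,t5,t6}} W135={{t1,t5},{t2,t5},{t4,t5},{t1,t3,t5},{t1,t5,t6},{t2,t4,t5}} W145={{t1,t3,t5},{t1,t5,t6}} W234={{t3,t4},{t3,t5},{t5,t6},{t1,t3,t5},{t1,t5,t6},{t3,t4,t6}} W235={{t1,t5},{t2,t5},{t3,t4},{t4,t5},{t1,t3,t5},{t1,t5,t6},{t2,t4,t5},{t3,t4,t6}} W245={{t3,t4},{t4,t6},{t1,t3,t5},{t1,t5,t6},{t3,t4,t6}} W345={{t1,t3},{t3,t4},{t1,t3,t5},{t1,t5,t6},{t3,t4,t6}}
  W1234={{t3,t5},{t5,t6},{t1,t3,t5},{t1,t5,t6}} W1235={{t1,t5},{t2,t5},{t4,t5},{t1,t3,t5},{t1,t5,t6},{t2,t4,t5}} W1245={{t1,t3,t5},{t1,t5,t6}} W1345={{t1,t3,t5},{t1,t5,t6}} W2345={{t3,t4},{t1,t3,t5},{t1,t5,t6},{t3,t4,t6}}
  W12345={{t1,t3,t5},{t1,t5,t6}}
components per intersection:
  W1: {{t5},{t1,t5},{t2,t5},{t3,t5},{t4,t5},{t5,t6},{t1,t3,t5},{t1,t5,t6},{t2,t4,t5}}
  W2: {{t2},{t4},{t5},{t1,t5},{t2,t4},{t2,t5},{t3,t4},{t3,t5},{t4,t5},{t4,t6},{t5,t6},{t1,t3,t5},{t1,t5,t6},{t2,t4,t5},{t3,t4,t6}}
  W3: {{t3},{t5},{t1,t3},{t1,t5},{t2,t5},{t3,t4},{t3,t5},{t3,t6},{t4,t5},{t5,t6},{t1,t3,t5},{t1,t5,t6},{t2,t4,t5},{t3,t4,t6}}
  W4: {{t3},{t6},{t1,t3},{t1,t6},{t3,t4},{t3,t5},{t3,t6},{t4,t6},{t5,t6},{t1,t3,t5},{t1,t5,t6},{t3,t4,t6}}
  W5: {{t1},{t1,t3},{t1,t5},{t1,t6},{t1,t3,t5},{t1,t5,t6}} {{t2},{t4},{t2,t4},{t2,t5},{t3,t4},{t4,t5},{t4,t6},{t2,t4,t5},{t3,t4,t6}}
  W12: {{t5},{t1,t5},{t2,t5},{t3,t5},{t4,t5},{t5,t6},{t1,t3,t5},{t1,t5,t6},{t2,t4,t5}}
  W13: {{t5},{t1,t5},{t2,t5},{t3,t5},{t4,t5},{t5,t6},{t1,t3,t5},{t1,t5,t6},{t2,t4,t5}}
  W14: {{t3,t5},{t1,t3,t5}} {{t5,t6},{t1,t5,t6}}
  W15: {{t1,t5},{t1,t3,t5},{t1,t5,t6}} {{t2,t5},{t4,t5},{t2,t4,t5}}
  W23: {{t5},{t1,t5},{t2,t5},{t3,t5},{t4,t5},{t5,t6},{t1,t3,t5},{t1,t5,t6},{t2,t4,t5}} {{t3,t4},{t3,t4,t6}}
  W24: {{t3,t4},{t4,t6},{t3,t4,t6}} {{t3,t5},{t1,t3,t5}} {{t5,t6},{t1,t5,t6}}
  W25: {{t2},{t4},{t2,t4},{t2,t5},{t3,t4},{t4,t5},{t4,t6},{t2,t4,t5},{t3,t4,t6}} {{t1,t5},{t1,t3,t5},{t1,t5,t6}}
  W34: {{t3},{t1,t3},{t3,t4},{t3,t5},{t3,t6},{t1,t3,t5},{t3,t4,t6}} {{t5,t6},{t1,t5,t6}}
  W35: {{t1,t3},{t1,t5},{t1,t3,t5},{t1,t5,t6}} {{t2,t5},{t4,t5},{t2,t4,t5}} {{t3,t4},{t3,t4,t6}}
  W45: {{t1,t3},{t1,t3,t5}} {{t1,t6},{t1,t5,t6}} {{t3,t4},{t4,t6},{t3,t4,t6}}
  W123: {{t5},{t1,t5},{t2,t5},{t3,t5},{t4,t5},{t5,t6},{t1,t3,t5},{t1,t5,t6},{t2,t4,t5}}
  W124: {{t3,t5},{t1,t3,t5}} {{t5,t6},{t1,t5,t6}}
  W125: {{t1,t5},{t1,t3,t5},{t1,t5,t6}} {{t2,t5},{t4,t5},{t2,t4,t5}}
  W134: {{t3,t5},{t1,t3,t5}} {{t5,t6},{t1,t5,t6}}
  W135: {{t1,t5},{t1,t3,t5},{t1,t5,t6}} {{t2,t5},{t4,t5},{t2,t4,t5}}
  W145: {{t1,t3,t5}} {{t1,t5,t6}}
  W234: {{t3,t4},{t3,t4,t6}} {{t3,t5},{t1,t3,t5}} {{t5,t6},{t1,t5,t6}}
  W235: {{t1,t5},{t1,t3,t5},{t1,t5,t6}} {{t2,t5},{t4,t5},{t2,t4,t5}} {{t3,t4},{t3,t4,t6}}
  W245: {{t3,t4},{t4,t6},{t3,t4,t6}} {{t1,t3,t5}} {{t1,t5,t6}}
  W345: {{t1,t3},{t1,t3,t5}} {{t3,t4},{t3,t4,t6}} {{t1,t5,t6}}
  W1234: {{t3,t5},{t1,t3,t5}} {{t5,t6},{t1,t5,t6}}
  W1235: {{t1,t5},{t1,t3,t5},{t1,t5,t6}} {{t2,t5},{t4,t5},{t2,t4,t5}}
  W1245: {{t1,t3,t5}} {{t1,t5,t6}}
  W1345: {{t1,t3,t5}} {{t1,t5,t6}}
  W2345: {{t3,t4},{t3,t4,t6}} {{t1,t3,t5}} {{t1,t5,t6}}
  W12345: {{t1,t3,t5}} {{t1,t5,t6}}
C dims 6,21,23,11; δ0: rk 5, SNF 1^5; δ1: rk 14, SNF 1^14; δ2: rk 9, SNF 1^9
degree 0: 6−5−0 = 1 → Ȟ^0 ≅ Z
degree 1: 21−14−5 = 2 → Ȟ^1 ≅ Z^2
degree 2: 23−9−14 = 0 → Ȟ^2 ≅ 0

Ȟ^0 = Z, Ȟ^1 = Z^2 and Ȟ^2 = 0


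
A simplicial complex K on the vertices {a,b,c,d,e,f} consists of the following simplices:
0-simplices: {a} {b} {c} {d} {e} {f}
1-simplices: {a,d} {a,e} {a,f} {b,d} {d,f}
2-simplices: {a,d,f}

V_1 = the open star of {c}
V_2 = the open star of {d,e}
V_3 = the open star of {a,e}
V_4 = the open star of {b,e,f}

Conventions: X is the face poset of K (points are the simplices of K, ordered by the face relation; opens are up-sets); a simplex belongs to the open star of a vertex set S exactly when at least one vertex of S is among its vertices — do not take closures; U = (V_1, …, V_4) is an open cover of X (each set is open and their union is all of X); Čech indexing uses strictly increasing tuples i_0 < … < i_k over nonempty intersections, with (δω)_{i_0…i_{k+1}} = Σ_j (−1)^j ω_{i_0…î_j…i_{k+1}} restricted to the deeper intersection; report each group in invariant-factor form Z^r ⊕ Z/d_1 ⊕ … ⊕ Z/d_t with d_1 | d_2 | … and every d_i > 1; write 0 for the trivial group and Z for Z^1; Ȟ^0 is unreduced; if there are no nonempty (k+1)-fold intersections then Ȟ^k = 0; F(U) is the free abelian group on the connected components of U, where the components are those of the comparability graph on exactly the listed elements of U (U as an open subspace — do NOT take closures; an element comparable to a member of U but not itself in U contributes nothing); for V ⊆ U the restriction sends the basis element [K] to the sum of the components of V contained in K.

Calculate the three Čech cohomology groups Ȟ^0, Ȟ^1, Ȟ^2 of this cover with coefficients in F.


Ȟ^0(U;F) ≅ Z^2,  Ȟ^1(U;F) ≅ 0,  Ȟ^2(U;F) ≅ 0

cover nerve:
  V1={{c}} V2={{d},{e},{a,d},{a,e},{b,d},{d,f},{a,d,f}} V3={{a},{e},{a,d},{a,e},{a,f},{a,d,f}} V4={{b},{e},{f},{a,e},{a,f},{b,d},{d,f},{a,d,f}}
  V23={{e},{a,d},{a,e},{a,d,f}} V24={{e},{a,e},{b,d},{d,f},{a,d,f}} V34={{e},{a,e},{a,f},{a,d,f}}
  V234={{e},{a,e},{a,d,f}}
components per intersection:
  V1: {{c}}
  V2: {{d},{a,d},{b,d},{d,f},{a,d,f}} {{e},{a,e}}
  V3: {{a},{e},{a,d},{a,e},{a,f},{a,d,f}}
  V4: {{b},{b,d}} {{e},{a,e}} {{f},{a,f},{d,f},{a,d,f}}
  V23: {{e},{a,e}} {{a,d},{a,d,f}}
  V24: {{e},{a,e}} {{b,d}} {{d,f},{a,d,f}}
  V34: {{e},{a,e}} {{a,f},{a,d,f}}
  V234: {{e},{a,e}} {{a,d,f}}
C dims 7,7,2; δ0: rk 5, SNF 1^5; δ1: rk 2, SNF 1^2
Ȟ^0: (7−5)−0=2 ⇒ Z^2
Ȟ^1: (7−2)−5=0 ⇒ 0
Ȟ^2: (2−0)−2=0 ⇒ 0


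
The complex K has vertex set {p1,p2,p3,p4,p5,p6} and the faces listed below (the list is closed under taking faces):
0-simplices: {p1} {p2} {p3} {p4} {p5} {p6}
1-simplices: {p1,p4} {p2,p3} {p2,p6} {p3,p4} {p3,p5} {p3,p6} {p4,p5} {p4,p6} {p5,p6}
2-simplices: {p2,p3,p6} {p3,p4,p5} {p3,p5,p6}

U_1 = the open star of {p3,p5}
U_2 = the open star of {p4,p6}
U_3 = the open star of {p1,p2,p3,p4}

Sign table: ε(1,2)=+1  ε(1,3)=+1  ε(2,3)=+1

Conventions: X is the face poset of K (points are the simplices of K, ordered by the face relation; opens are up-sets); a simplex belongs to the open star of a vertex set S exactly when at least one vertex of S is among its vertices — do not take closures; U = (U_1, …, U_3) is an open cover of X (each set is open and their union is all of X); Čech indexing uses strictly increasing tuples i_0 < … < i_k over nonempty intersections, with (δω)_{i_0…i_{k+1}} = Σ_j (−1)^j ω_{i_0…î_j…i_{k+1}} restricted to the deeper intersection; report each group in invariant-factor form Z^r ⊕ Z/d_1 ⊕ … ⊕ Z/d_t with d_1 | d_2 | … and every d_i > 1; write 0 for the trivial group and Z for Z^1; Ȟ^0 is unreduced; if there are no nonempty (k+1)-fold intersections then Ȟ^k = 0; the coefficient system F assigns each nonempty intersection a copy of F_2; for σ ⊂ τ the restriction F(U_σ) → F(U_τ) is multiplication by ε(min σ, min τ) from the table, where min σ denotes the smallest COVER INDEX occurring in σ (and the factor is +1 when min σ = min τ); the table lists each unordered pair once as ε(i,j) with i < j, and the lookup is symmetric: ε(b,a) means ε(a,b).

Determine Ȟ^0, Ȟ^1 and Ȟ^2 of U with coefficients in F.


nerve simplices:
  U1={{p3},{p5},{p2,p3},{p3,p4},{p3,p5},{p3,p6},{p4,p5},{p5,p6},{p2,p3,p6},{p3,p4,p5},{p3,p5,p6}} U2={{p4},{p6},{p1,p4},{p2,p6},{p3,p4},{p3,p6},{p4,p5},{p4,p6},{p5,p6},{p2,p3,p6},{p3,p4,p5},{p3,p5,p6}} U3={{p1},{p2},{p3},{p4},{p1,p4},{p2,p3},{p2,p6},{p3,p4},{p3,p5},{p3,p6},{p4,p5},{p4,p6},{p2,p3,p6},{p3,p4,p5},{p3,p5,p6}}
  U12={{p3,p4},{p3,p6},{p4,p5},{p5,p6},{p2,p3,p6},{p3,p4,p5},{p3,p5,p6}} U13={{p3},{p2,p3},{p3,p4},{p3,p5},{p3,p6},{p4,p5},{p2,p3,p6},{p3,p4,p5},{p3,p5,p6}} U23={{p4},{p1,p4},{p2,p6},{p3,p4},{p3,p6},{p4,p5},{p4,p6},{p2,p3,p6},{p3,p4,p5},{p3,p5,p6}}
  U123={{p3,p4},{p3,p6},{p4,p5},{p2,p3,p6},{p3,p4,p5},{p3,p5,p6}}
C dims 3,3,1; δ0: rk_F2 2; δ1: rk_F2 1
degree 0: 3−2−0 = 1 → Ȟ^0 ≅ Z/2
degree 1: 3−1−2 = 0 → Ȟ^1 ≅ 0
degree 2: 1−0−1 = 0 → Ȟ^2 ≅ 0

Ȟ^0(U;F) ≅ Z/2; Ȟ^1(U;F) ≅ 0; Ȟ^2(U;F) ≅ 0
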